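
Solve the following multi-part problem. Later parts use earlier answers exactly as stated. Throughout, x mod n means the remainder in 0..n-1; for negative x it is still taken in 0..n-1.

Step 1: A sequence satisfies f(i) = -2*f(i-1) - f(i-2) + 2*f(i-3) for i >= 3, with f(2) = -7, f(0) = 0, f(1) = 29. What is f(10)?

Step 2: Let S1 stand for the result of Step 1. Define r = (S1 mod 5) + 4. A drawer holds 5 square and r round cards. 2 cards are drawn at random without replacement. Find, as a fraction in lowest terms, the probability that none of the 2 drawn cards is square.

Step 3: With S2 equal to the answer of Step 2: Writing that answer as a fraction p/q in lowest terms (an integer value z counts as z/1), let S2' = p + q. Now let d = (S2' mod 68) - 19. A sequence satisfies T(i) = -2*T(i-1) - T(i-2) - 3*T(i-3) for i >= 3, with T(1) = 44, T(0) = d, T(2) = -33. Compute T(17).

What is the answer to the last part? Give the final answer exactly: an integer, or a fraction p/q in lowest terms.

-520992

Step 1: f(3) = -2*(-7) - 1*(29) + 2*(0) = -15; iterating: f(3)=-15, f(4)=95, f(5)=-189, f(6)=253, f(7)=-127, f(8)=-377, f(9)=1387, f(10)=-2651; answer -2651
Step 2: S1 = -2651; r = 8; total draws C(13,2) = 78; favorable C(8,2) = 28; P = 14/39; answer 14/39
Step 3: S2 = 14/39; threaded value p + q = 53; d = 34; T(3) = -2*(-33) - 1*(44) - 3*(34) = -80; iterating: T(3)=-80, T(4)=61, T(5)=57, T(6)=65, T(7)=-370, T(8)=504, T(9)=-833, T(10)=2272, T(11)=-5223, T(12)=10673, T(13)=-22939, T(14)=50874, T(15)=-110828, T(16)=239599, T(17)=-520992; answer -520992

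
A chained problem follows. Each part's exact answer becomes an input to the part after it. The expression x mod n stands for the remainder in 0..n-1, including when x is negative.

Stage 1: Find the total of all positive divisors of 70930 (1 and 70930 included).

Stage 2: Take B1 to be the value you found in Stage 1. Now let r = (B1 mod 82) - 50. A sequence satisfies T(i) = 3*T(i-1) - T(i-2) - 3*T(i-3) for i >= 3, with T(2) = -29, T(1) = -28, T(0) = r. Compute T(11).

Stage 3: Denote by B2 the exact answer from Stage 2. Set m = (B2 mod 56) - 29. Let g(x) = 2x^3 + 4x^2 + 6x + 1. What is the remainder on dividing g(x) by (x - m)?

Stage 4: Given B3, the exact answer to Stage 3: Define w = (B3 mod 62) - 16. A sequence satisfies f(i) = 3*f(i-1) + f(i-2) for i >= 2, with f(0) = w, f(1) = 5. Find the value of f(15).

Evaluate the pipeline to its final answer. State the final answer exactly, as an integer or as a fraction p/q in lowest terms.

Stage 1: 70930 = 2 * 5 * 41 * 173; sigma = (1 + 2) * (1 + 5) * (1 + 41) * (1 + 173) = 3 * 6 * 42 * 174 = 131544; answer 131544
Stage 2: B1 = 131544; r = -34; T(3) = 3*(-29) - 1*(-28) - 3*(-34) = 43; iterating: T(3)=43, T(4)=242, T(5)=770, T(6)=1939, T(7)=4321, T(8)=8714, T(9)=16004, T(10)=26335, T(11)=36859; answer 36859
Stage 3: B2 = 36859; m = -18; remainder = value at the root: 2*(-18)^3 + 4*(-18)^2 + 6*(-18)^1 + 1 = (-11664) + (1296) + (-108) + (1) = -10475; answer -10475
Stage 4: B3 = -10475; w = -13; f(2) = 3*(5) + 1*(-13) = 2; iterating: f(2)=2, f(3)=11, f(4)=35, f(5)=116, f(6)=383, f(7)=1265, f(8)=4178, f(9)=13799, f(10)=45575, f(11)=150524, f(12)=497147, f(13)=1641965, f(14)=5423042, f(15)=17911091; answer 17911091

17911091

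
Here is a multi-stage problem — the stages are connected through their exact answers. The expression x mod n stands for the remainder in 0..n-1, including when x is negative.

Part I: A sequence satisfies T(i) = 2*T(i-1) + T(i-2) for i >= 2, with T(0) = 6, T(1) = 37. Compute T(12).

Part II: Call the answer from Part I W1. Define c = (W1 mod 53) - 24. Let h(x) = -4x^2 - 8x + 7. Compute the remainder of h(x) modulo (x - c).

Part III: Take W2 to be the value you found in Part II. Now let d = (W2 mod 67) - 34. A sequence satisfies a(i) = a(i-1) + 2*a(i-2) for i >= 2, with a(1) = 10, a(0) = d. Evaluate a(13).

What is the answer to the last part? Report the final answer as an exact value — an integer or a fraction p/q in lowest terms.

Part I: T(2) = 2*(37) + 1*(6) = 80; iterating: T(2)=80, T(3)=197, T(4)=474, T(5)=1145, T(6)=2764, T(7)=6673, T(8)=16110, T(9)=38893, T(10)=93896, T(11)=226685, T(12)=547266; answer 547266
Part II: W1 = 547266; c = 17; remainder = value at the root: -4*(17)^2 - 8*(17)^1 + 7 = (-1156) + (-136) + (7) = -1285; answer -1285
Part III: W2 = -1285; d = 21; a(2) = 1*(10) + 2*(21) = 52; iterating: a(2)=52, a(3)=72, a(4)=176, a(5)=320, a(6)=672, a(7)=1312, a(8)=2656, a(9)=5280, a(10)=10592, a(11)=21152, a(12)=42336, a(13)=84640; answer 84640

84640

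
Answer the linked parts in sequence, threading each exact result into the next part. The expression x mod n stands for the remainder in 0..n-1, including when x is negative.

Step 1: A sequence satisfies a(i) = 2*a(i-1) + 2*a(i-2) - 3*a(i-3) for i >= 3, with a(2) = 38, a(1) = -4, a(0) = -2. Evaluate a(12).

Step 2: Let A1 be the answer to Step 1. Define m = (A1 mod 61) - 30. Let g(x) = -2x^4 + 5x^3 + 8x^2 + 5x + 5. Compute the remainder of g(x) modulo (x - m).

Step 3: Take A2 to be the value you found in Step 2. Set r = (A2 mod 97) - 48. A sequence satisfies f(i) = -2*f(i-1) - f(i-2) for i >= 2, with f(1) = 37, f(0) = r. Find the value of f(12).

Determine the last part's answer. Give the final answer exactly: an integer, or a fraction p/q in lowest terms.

Step 1: a(3) = 2*(38) + 2*(-4) - 3*(-2) = 74; iterating: a(3)=74, a(4)=236, a(5)=506, a(6)=1262, a(7)=2828, a(8)=6662, a(9)=15194, a(10)=35228, a(11)=80858, a(12)=186590; answer 186590
Step 2: A1 = 186590; m = 22; remainder = value at the root: -2*(22)^4 + 5*(22)^3 + 8*(22)^2 + 5*(22)^1 + 5 = (-468512) + (53240) + (3872) + (110) + (5) = -411285; answer -411285
Step 3: A2 = -411285; r = 44; f(2) = -2*(37) - 1*(44) = -118; iterating: f(2)=-118, f(3)=199, f(4)=-280, f(5)=361, f(6)=-442, f(7)=523, f(8)=-604, f(9)=685, f(10)=-766, f(11)=847, f(12)=-928; answer -928

-928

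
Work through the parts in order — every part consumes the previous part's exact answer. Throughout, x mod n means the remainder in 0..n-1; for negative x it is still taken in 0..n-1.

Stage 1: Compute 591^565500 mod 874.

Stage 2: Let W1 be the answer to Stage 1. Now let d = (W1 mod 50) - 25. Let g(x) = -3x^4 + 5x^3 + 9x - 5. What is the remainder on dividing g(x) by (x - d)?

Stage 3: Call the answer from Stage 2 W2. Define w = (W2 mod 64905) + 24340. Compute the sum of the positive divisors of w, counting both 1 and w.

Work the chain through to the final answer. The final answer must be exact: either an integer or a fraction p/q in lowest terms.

Stage 1: squarings mod 874: 591^1=591, 591^2=555, 591^4=377, 591^8=541, 591^16=765, 591^32=519, 591^64=169, 591^128=593, 591^256=301, 591^512=579, 591^1024=499, 591^2048=785, 591^4096=55, 591^8192=403, 591^16384=719, 591^32768=427, 591^65536=537, 591^131072=823, 591^262144=853, 591^524288=441; 591^565500 = 591^4 * 591^8 * 591^16 * 591^32 * 591^64 * 591^128 * 591^8192 * 591^32768 * 591^524288 = 315 (mod 874); answer 315
Stage 2: W1 = 315; d = -10; remainder = value at the root: -3*(-10)^4 + 5*(-10)^3 + 9*(-10)^1 - 5 = (-30000) + (-5000) + (-90) + (-5) = -35095; answer -35095
Stage 3: W2 = -35095; w = 54150; 54150 = 2 * 3 * 5^2 * 19^2; sigma = (1 + 2) * (1 + 3) * (1 + 5 + 25) * (1 + 19 + 361) = 3 * 4 * 31 * 381 = 141732; answer 141732

141732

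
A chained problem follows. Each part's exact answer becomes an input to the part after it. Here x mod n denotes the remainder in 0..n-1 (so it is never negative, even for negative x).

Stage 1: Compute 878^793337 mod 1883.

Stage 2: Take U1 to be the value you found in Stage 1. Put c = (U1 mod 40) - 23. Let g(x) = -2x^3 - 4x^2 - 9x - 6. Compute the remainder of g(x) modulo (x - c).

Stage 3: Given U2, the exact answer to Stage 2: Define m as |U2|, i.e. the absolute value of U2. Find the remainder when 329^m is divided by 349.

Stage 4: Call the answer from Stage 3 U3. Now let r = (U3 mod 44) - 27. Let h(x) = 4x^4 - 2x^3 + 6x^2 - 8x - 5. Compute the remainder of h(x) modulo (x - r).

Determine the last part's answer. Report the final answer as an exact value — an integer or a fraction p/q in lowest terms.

196975

Stage 1: squarings mod 1883: 878^1=878, 878^2=737, 878^4=865, 878^8=674, 878^16=473, 878^32=1535, 878^64=592, 878^128=226, 878^256=235, 878^512=618, 878^1024=1558, 878^2048=177, 878^4096=1201, 878^8192=23, 878^16384=529, 878^32768=1157, 878^65536=1719, 878^131072=534, 878^262144=823, 878^524288=1332; 878^793337 = 878^1 * 878^8 * 878^16 * 878^32 * 878^64 * 878^128 * 878^512 * 878^2048 * 878^4096 * 878^262144 * 878^524288 = 404 (mod 1883); answer 404
Stage 2: U1 = 404; c = -19; remainder = value at the root: -2*(-19)^3 - 4*(-19)^2 - 9*(-19)^1 - 6 = (13718) + (-1444) + (171) + (-6) = 12439; answer 12439
Stage 3: U2 = 12439; m = 12439; squarings mod 349: 329^1=329, 329^2=51, 329^4=158, 329^8=185, 329^16=23, 329^32=180, 329^64=292, 329^128=108, 329^256=147, 329^512=320, 329^1024=143, 329^2048=207, 329^4096=271, 329^8192=151; 329^12439 = 329^1 * 329^2 * 329^4 * 329^16 * 329^128 * 329^4096 * 329^8192 = 130 (mod 349); answer 130
Stage 4: U3 = 130; r = 15; remainder = value at the root: 4*(15)^4 - 2*(15)^3 + 6*(15)^2 - 8*(15)^1 - 5 = (202500) + (-6750) + (1350) + (-120) + (-5) = 196975; answer 196975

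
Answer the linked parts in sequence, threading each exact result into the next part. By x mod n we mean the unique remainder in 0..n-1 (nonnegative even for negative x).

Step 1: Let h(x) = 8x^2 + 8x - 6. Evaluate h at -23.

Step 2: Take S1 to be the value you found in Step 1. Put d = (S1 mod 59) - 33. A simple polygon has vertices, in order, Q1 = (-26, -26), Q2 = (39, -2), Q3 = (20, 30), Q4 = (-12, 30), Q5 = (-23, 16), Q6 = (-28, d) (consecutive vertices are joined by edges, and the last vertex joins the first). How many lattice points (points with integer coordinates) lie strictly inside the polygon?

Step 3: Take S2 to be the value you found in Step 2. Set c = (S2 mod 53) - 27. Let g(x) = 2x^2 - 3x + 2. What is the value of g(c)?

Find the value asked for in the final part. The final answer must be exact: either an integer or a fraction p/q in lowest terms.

Step 1: 8*(-23)^2 + 8*(-23)^1 - 6 = (4232) + (-184) + (-6) = 4042; answer 4042
Step 2: S1 = 4042; d = -3; cross terms: (-26*-2 - 39*-26)=1066, (39*30 - 20*-2)=1210, (20*30 - -12*30)=960, (-12*16 - -23*30)=498, (-23*-3 - -28*16)=517, (-28*-26 - -26*-3)=650; twice the area = |4901| = 4901; area = 4901/2; boundary points = 1 + 1 + 32 + 1 + 1 + 1 = 37; strictly interior points = area - boundary/2 + 1 = 2433; answer 2433
Step 3: S2 = 2433; c = 21; 2*(21)^2 - 3*(21)^1 + 2 = (882) + (-63) + (2) = 821; answer 821

821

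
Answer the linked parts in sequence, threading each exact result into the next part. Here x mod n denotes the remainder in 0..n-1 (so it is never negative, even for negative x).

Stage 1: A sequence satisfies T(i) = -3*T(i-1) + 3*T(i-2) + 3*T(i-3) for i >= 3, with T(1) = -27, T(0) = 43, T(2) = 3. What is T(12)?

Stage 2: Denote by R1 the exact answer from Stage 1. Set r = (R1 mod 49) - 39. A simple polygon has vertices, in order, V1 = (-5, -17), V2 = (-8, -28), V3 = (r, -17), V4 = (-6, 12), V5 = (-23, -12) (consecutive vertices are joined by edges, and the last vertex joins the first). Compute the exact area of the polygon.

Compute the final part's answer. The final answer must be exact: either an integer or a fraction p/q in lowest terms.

637/2

Stage 1: T(3) = -3*(3) + 3*(-27) + 3*(43) = 39; iterating: T(3)=39, T(4)=-189, T(5)=693, T(6)=-2529, T(7)=9099, T(8)=-32805, T(9)=118125, T(10)=-425493, T(11)=1532439, T(12)=-5519421; answer -5519421
Stage 2: R1 = -5519421; r = -2; cross terms: (-5*-28 - -8*-17)=4, (-8*-17 - -2*-28)=80, (-2*12 - -6*-17)=-126, (-6*-12 - -23*12)=348, (-23*-17 - -5*-12)=331; twice the area = |637| = 637; area = 637/2; answer 637/2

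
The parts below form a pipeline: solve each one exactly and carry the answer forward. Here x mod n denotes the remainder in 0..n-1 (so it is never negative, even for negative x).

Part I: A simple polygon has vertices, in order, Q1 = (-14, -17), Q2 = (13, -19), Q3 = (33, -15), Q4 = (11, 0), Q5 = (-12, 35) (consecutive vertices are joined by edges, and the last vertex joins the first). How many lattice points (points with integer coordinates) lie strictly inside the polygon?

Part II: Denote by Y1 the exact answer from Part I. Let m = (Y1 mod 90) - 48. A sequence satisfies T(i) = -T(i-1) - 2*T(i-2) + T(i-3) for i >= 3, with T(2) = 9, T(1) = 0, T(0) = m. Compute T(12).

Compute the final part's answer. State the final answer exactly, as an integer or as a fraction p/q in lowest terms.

Part I: cross terms: (-14*-19 - 13*-17)=487, (13*-15 - 33*-19)=432, (33*0 - 11*-15)=165, (11*35 - -12*0)=385, (-12*-17 - -14*35)=694; twice the area = |2163| = 2163; area = 2163/2; boundary points = 1 + 4 + 1 + 1 + 2 = 9; strictly interior points = area - boundary/2 + 1 = 1078; answer 1078
Part II: Y1 = 1078; m = 40; T(3) = -1*(9) - 2*(0) + 1*(40) = 31; iterating: T(3)=31, T(4)=-49, T(5)=-4, T(6)=133, T(7)=-174, T(8)=-96, T(9)=577, T(10)=-559, T(11)=-691, T(12)=2386; answer 2386

2386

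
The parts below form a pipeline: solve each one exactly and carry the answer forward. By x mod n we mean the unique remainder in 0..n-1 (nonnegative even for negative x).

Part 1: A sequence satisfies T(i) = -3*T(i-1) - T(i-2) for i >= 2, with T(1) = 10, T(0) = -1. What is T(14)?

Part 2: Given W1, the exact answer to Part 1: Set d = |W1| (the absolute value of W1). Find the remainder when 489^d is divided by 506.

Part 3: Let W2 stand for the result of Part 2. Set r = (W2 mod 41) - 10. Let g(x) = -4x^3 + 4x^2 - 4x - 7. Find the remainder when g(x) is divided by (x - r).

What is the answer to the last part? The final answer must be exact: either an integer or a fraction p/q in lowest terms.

Part 1: T(2) = -3*(10) - 1*(-1) = -29; iterating: T(2)=-29, T(3)=77, T(4)=-202, T(5)=529, T(6)=-1385, T(7)=3626, T(8)=-9493, T(9)=24853, T(10)=-65066, T(11)=170345, T(12)=-445969, T(13)=1167562, T(14)=-3056717; answer -3056717
Part 2: W1 = -3056717; d = 3056717; squarings mod 506: 489^1=489, 489^2=289, 489^4=31, 489^8=455, 489^16=71, 489^32=487, 489^64=361, 489^128=279, 489^256=423, 489^512=311, 489^1024=75, 489^2048=59, 489^4096=445, 489^8192=179, 489^16384=163, 489^32768=257, 489^65536=269, 489^131072=3, 489^262144=9, 489^524288=81, 489^1048576=489, 489^2097152=289; 489^3056717 = 489^1 * 489^4 * 489^8 * 489^64 * 489^1024 * 489^8192 * 489^32768 * 489^131072 * 489^262144 * 489^524288 * 489^2097152 = 399 (mod 506); answer 399
Part 3: W2 = 399; r = 20; remainder = value at the root: -4*(20)^3 + 4*(20)^2 - 4*(20)^1 - 7 = (-32000) + (1600) + (-80) + (-7) = -30487; answer -30487

-30487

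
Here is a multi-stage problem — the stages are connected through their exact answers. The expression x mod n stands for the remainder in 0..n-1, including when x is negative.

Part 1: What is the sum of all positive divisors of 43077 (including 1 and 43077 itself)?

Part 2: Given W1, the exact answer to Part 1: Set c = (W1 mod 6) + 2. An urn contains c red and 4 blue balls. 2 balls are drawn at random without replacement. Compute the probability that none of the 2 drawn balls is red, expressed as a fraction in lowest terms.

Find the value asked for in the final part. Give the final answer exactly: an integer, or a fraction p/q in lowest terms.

Part 1: 43077 = 3 * 83 * 173; sigma = (1 + 3) * (1 + 83) * (1 + 173) = 4 * 84 * 174 = 58464; answer 58464
Part 2: W1 = 58464; c = 2; total draws C(6,2) = 15; favorable C(4,2) = 6; P = 2/5; answer 2/5

2/5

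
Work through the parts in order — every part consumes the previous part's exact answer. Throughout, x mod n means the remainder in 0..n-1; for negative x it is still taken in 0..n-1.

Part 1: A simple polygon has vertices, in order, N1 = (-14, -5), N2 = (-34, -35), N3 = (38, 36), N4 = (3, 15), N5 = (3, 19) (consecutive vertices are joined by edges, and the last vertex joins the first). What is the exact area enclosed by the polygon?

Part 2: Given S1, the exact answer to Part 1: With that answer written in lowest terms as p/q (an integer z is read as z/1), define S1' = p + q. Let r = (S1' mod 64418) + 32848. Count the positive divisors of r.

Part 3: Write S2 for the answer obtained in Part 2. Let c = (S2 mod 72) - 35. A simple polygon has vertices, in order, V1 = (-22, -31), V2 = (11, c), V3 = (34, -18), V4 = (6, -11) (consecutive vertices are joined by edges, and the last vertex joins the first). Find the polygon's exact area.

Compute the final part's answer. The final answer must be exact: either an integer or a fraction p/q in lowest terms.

Part 1: cross terms: (-14*-35 - -34*-5)=320, (-34*36 - 38*-35)=106, (38*15 - 3*36)=462, (3*19 - 3*15)=12, (3*-5 - -14*19)=251; twice the area = |1151| = 1151; area = 1151/2; answer 1151/2
Part 2: S1 = 1151/2; threaded value p + q = 1153; r = 34001; 34001 = 11^2 * 281; number of divisors = (2+1) * (1+1) = 6; answer 6
Part 3: S2 = 6; c = -29; cross terms: (-22*-29 - 11*-31)=979, (11*-18 - 34*-29)=788, (34*-11 - 6*-18)=-266, (6*-31 - -22*-11)=-428; twice the area = |1073| = 1073; area = 1073/2; answer 1073/2

1073/2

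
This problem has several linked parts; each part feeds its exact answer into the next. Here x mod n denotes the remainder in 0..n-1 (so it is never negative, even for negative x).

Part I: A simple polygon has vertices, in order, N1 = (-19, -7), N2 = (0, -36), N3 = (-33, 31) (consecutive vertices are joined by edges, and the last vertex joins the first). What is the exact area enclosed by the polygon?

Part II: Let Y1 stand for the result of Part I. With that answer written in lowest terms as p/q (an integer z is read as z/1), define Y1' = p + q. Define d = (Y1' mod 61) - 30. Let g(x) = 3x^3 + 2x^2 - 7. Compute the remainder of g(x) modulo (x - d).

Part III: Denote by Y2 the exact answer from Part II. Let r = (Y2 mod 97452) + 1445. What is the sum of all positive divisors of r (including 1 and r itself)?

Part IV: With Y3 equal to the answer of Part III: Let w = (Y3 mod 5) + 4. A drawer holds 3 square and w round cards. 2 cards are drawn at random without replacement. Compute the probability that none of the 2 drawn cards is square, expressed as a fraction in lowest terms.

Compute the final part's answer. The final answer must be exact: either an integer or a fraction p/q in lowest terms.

Part I: cross terms: (-19*-36 - 0*-7)=684, (0*31 - -33*-36)=-1188, (-33*-7 - -19*31)=820; twice the area = |316| = 316; area = 158; answer 158
Part II: Y1 = 158; threaded value p + q = 159; d = 7; remainder = value at the root: 3*(7)^3 + 2*(7)^2 - 7 = (1029) + (98) + (-7) = 1120; answer 1120
Part III: Y2 = 1120; r = 2565; 2565 = 3^3 * 5 * 19; sigma = (1 + 3 + 9 + 27) * (1 + 5) * (1 + 19) = 40 * 6 * 20 = 4800; answer 4800
Part IV: Y3 = 4800; w = 4; total draws C(7,2) = 21; favorable C(4,2) = 6; P = 2/7; answer 2/7

2/7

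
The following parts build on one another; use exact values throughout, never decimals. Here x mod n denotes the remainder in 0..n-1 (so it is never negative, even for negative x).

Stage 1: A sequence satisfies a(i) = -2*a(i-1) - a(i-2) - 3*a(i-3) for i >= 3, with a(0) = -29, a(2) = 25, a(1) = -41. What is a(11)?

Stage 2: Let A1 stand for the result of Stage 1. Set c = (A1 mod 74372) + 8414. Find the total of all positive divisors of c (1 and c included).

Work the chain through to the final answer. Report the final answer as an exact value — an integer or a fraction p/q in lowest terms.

Stage 1: a(3) = -2*(25) - 1*(-41) - 3*(-29) = 78; iterating: a(3)=78, a(4)=-58, a(5)=-37, a(6)=-102, a(7)=415, a(8)=-617, a(9)=1125, a(10)=-2878, a(11)=6482; answer 6482
Stage 2: A1 = 6482; c = 14896; 14896 = 2^4 * 7^2 * 19; sigma = (1 + 2 + 4 + 8 + 16) * (1 + 7 + 49) * (1 + 19) = 31 * 57 * 20 = 35340; answer 35340

35340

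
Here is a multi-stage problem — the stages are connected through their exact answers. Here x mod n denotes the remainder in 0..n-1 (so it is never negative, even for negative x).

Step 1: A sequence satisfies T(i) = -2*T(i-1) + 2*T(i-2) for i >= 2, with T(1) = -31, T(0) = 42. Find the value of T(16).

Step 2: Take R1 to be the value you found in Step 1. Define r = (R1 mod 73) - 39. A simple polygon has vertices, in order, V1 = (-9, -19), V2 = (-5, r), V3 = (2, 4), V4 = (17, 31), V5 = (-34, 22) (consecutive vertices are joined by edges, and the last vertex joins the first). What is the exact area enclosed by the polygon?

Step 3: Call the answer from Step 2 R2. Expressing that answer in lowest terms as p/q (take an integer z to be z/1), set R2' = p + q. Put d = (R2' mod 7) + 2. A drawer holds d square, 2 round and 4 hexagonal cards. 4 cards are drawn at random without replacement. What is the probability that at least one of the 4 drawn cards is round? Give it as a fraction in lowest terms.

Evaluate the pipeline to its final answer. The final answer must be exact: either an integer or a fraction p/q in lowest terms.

Step 1: T(2) = -2*(-31) + 2*(42) = 146; iterating: T(2)=146, T(3)=-354, T(4)=1000, T(5)=-2708, T(6)=7416, T(7)=-20248, T(8)=55328, T(9)=-151152, T(10)=412960, T(11)=-1128224, T(12)=3082368, T(13)=-8421184, T(14)=23007104, T(15)=-62856576, T(16)=171727360; answer 171727360
Step 2: R1 = 171727360; r = 4; cross terms: (-9*4 - -5*-19)=-131, (-5*4 - 2*4)=-28, (2*31 - 17*4)=-6, (17*22 - -34*31)=1428, (-34*-19 - -9*22)=844; twice the area = |2107| = 2107; area = 2107/2; answer 2107/2
Step 3: R2 = 2107/2; threaded value p + q = 2109; d = 4; total draws C(10,4) = 210; complement C(8,4) = 70; favorable 210 - 70 = 140; P = 2/3; answer 2/3

2/3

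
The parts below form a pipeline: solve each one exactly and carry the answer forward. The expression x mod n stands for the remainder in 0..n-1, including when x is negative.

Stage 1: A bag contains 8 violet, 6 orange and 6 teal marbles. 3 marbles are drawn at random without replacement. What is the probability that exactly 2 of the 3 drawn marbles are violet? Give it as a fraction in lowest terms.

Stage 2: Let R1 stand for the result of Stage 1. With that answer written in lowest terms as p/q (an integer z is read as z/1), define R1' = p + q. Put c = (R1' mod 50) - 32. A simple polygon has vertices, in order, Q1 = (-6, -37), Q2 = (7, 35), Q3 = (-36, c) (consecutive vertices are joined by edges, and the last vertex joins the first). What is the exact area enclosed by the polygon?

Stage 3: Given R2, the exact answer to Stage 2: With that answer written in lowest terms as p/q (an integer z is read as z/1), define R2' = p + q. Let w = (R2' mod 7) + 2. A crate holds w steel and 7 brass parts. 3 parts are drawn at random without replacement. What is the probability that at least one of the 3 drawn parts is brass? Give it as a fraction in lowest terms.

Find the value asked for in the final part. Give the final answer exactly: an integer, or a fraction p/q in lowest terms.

21/22

Stage 1: total draws C(20,3) = 1140; favorable C(8,2)*C(12,1) = 336; P = 28/95; answer 28/95
Stage 2: R1 = 28/95; threaded value p + q = 123; c = -9; cross terms: (-6*35 - 7*-37)=49, (7*-9 - -36*35)=1197, (-36*-37 - -6*-9)=1278; twice the area = |2524| = 2524; area = 1262; answer 1262
Stage 3: R2 = 1262; threaded value p + q = 1263; w = 5; total draws C(12,3) = 220; complement C(5,3) = 10; favorable 220 - 10 = 210; P = 21/22; answer 21/22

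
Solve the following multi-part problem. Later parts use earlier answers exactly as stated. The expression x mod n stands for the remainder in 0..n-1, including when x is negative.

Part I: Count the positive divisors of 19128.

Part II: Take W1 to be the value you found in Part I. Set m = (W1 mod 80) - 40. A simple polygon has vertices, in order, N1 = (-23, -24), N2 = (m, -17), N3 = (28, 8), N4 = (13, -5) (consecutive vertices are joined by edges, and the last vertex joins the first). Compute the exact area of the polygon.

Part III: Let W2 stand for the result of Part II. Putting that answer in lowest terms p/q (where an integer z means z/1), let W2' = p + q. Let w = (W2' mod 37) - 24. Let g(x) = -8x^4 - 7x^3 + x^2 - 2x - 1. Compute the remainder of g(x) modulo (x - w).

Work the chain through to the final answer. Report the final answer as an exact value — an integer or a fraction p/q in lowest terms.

-2489

Part I: 19128 = 2^3 * 3 * 797; number of divisors = (3+1) * (1+1) * (1+1) = 16; answer 16
Part II: W1 = 16; m = -24; cross terms: (-23*-17 - -24*-24)=-185, (-24*8 - 28*-17)=284, (28*-5 - 13*8)=-244, (13*-24 - -23*-5)=-427; twice the area = |-572| = 572; area = 286; answer 286
Part III: W2 = 286; threaded value p + q = 287; w = 4; remainder = value at the root: -8*(4)^4 - 7*(4)^3 + 1*(4)^2 - 2*(4)^1 - 1 = (-2048) + (-448) + (16) + (-8) + (-1) = -2489; answer -2489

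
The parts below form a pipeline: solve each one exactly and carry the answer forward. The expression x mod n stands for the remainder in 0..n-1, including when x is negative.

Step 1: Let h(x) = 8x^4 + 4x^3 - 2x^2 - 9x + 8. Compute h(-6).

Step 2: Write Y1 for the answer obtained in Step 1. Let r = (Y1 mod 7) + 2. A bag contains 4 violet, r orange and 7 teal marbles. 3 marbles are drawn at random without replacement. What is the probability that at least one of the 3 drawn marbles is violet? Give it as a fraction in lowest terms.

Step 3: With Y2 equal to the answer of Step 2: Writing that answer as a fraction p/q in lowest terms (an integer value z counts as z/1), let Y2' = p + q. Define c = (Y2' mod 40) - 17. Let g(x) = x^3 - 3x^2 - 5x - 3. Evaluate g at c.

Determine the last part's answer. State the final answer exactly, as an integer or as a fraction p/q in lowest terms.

1233

Step 1: 8*(-6)^4 + 4*(-6)^3 - 2*(-6)^2 - 9*(-6)^1 + 8 = (10368) + (-864) + (-72) + (54) + (8) = 9494; answer 9494
Step 2: Y1 = 9494; r = 4; total draws C(15,3) = 455; complement C(11,3) = 165; favorable 455 - 165 = 290; P = 58/91; answer 58/91
Step 3: Y2 = 58/91; threaded value p + q = 149; c = 12; 1*(12)^3 - 3*(12)^2 - 5*(12)^1 - 3 = (1728) + (-432) + (-60) + (-3) = 1233; answer 1233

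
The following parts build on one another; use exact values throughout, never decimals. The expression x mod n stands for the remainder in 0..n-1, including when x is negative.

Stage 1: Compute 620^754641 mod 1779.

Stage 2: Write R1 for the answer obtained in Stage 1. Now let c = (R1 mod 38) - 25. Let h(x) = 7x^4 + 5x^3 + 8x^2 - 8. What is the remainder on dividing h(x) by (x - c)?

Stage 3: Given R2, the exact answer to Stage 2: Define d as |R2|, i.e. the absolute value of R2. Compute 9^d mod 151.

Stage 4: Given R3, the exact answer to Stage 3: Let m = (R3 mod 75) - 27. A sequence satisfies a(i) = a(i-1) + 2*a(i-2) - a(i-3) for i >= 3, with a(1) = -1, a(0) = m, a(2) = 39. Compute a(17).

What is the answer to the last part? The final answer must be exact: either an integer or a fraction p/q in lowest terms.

199227

Stage 1: squarings mod 1779: 620^1=620, 620^2=136, 620^4=706, 620^8=316, 620^16=232, 620^32=454, 620^64=1531, 620^128=1018, 620^256=946, 620^512=79, 620^1024=904, 620^2048=655, 620^4096=286, 620^8192=1741, 620^16384=1444, 620^32768=148, 620^65536=556, 620^131072=1369, 620^262144=874, 620^524288=685; 620^754641 = 620^1 * 620^16 * 620^64 * 620^128 * 620^256 * 620^512 * 620^32768 * 620^65536 * 620^131072 * 620^524288 = 95 (mod 1779); answer 95
Stage 2: R1 = 95; c = -6; remainder = value at the root: 7*(-6)^4 + 5*(-6)^3 + 8*(-6)^2 - 8 = (9072) + (-1080) + (288) + (-8) = 8272; answer 8272
Stage 3: R2 = 8272; d = 8272; squarings mod 151: 9^1=9, 9^2=81, 9^4=68, 9^8=94, 9^16=78, 9^32=44, 9^64=124, 9^128=125, 9^256=72, 9^512=50, 9^1024=84, 9^2048=110, 9^4096=20, 9^8192=98; 9^8272 = 9^16 * 9^64 * 9^8192 = 29 (mod 151); answer 29
Stage 4: R3 = 29; m = 2; a(3) = 1*(39) + 2*(-1) - 1*(2) = 35; iterating: a(3)=35, a(4)=114, a(5)=145, a(6)=338, a(7)=514, a(8)=1045, a(9)=1735, a(10)=3311, a(11)=5736, a(12)=10623, a(13)=18784, a(14)=34294, a(15)=61239, a(16)=111043, a(17)=199227; answer 199227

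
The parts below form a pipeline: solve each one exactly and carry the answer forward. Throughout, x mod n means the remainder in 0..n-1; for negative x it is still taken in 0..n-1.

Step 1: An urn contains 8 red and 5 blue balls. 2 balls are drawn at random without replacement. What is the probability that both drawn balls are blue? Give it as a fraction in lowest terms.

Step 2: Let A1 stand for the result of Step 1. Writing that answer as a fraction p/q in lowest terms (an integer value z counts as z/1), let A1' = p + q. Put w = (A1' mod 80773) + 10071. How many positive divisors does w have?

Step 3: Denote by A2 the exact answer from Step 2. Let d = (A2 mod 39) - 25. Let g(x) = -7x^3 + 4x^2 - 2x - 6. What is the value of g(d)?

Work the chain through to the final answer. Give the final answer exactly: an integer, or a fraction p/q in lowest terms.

Step 1: total draws C(13,2) = 78; favorable C(5,2) = 10; P = 5/39; answer 5/39
Step 2: A1 = 5/39; threaded value p + q = 44; w = 10115; 10115 = 5 * 7 * 17^2; number of divisors = (1+1) * (1+1) * (2+1) = 12; answer 12
Step 3: A2 = 12; d = -13; -7*(-13)^3 + 4*(-13)^2 - 2*(-13)^1 - 6 = (15379) + (676) + (26) + (-6) = 16075; answer 16075

16075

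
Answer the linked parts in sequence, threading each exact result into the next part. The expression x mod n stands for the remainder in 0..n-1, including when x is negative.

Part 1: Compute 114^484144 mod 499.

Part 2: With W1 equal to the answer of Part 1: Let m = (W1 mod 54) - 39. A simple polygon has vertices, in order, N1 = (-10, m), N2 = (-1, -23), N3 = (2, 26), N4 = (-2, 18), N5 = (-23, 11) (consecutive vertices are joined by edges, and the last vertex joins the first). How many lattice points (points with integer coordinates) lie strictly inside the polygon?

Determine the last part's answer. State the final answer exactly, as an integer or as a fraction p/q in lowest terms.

711

Part 1: squarings mod 499: 114^1=114, 114^2=22, 114^4=484, 114^8=225, 114^16=226, 114^32=178, 114^64=247, 114^128=131, 114^256=195, 114^512=101, 114^1024=221, 114^2048=438, 114^4096=228, 114^8192=88, 114^16384=259, 114^32768=215, 114^65536=317, 114^131072=190, 114^262144=172; 114^484144 = 114^16 * 114^32 * 114^256 * 114^512 * 114^8192 * 114^16384 * 114^65536 * 114^131072 * 114^262144 = 120 (mod 499); answer 120
Part 2: W1 = 120; m = -27; cross terms: (-10*-23 - -1*-27)=203, (-1*26 - 2*-23)=20, (2*18 - -2*26)=88, (-2*11 - -23*18)=392, (-23*-27 - -10*11)=731; twice the area = |1434| = 1434; area = 717; boundary points = 1 + 1 + 4 + 7 + 1 = 14; strictly interior points = area - boundary/2 + 1 = 711; answer 711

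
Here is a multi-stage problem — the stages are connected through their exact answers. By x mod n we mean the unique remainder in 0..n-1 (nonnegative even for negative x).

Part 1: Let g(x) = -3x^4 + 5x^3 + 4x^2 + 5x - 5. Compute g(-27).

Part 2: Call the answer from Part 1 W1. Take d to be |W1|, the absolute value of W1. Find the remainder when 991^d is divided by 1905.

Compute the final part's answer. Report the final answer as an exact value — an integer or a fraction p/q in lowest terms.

Part 1: -3*(-27)^4 + 5*(-27)^3 + 4*(-27)^2 + 5*(-27)^1 - 5 = (-1594323) + (-98415) + (2916) + (-135) + (-5) = -1689962; answer -1689962
Part 2: W1 = -1689962; d = 1689962; squarings mod 1905: 991^1=991, 991^2=1006, 991^4=481, 991^8=856, 991^16=1216, 991^32=376, 991^64=406, 991^128=1006, 991^256=481, 991^512=856, 991^1024=1216, 991^2048=376, 991^4096=406, 991^8192=1006, 991^16384=481, 991^32768=856, 991^65536=1216, 991^131072=376, 991^262144=406, 991^524288=1006, 991^1048576=481; 991^1689962 = 991^2 * 991^8 * 991^32 * 991^64 * 991^256 * 991^2048 * 991^16384 * 991^32768 * 991^65536 * 991^524288 * 991^1048576 = 856 (mod 1905); answer 856

856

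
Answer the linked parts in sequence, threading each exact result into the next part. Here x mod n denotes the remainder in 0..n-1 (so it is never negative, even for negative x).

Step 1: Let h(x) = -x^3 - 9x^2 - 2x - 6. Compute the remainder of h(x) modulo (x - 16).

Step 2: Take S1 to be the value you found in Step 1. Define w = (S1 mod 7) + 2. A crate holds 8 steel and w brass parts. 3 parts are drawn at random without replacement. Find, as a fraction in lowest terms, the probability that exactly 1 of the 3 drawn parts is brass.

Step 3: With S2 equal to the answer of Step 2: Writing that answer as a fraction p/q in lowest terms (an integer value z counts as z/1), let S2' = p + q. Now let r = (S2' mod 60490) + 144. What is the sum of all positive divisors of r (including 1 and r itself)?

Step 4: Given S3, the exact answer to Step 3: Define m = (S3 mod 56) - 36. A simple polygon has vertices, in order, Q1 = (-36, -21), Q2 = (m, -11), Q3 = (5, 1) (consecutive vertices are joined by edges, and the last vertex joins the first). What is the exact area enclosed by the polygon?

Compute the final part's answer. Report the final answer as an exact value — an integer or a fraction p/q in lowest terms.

Step 1: remainder = value at the root: -1*(16)^3 - 9*(16)^2 - 2*(16)^1 - 6 = (-4096) + (-2304) + (-32) + (-6) = -6438; answer -6438
Step 2: S1 = -6438; w = 4; total draws C(12,3) = 220; favorable C(4,1)*C(8,2) = 112; P = 28/55; answer 28/55
Step 3: S2 = 28/55; threaded value p + q = 83; r = 227; 227 is prime, so its only divisors are 1 and 227; sigma = 1 + 227 = 228; answer 228
Step 4: S3 = 228; m = -32; cross terms: (-36*-11 - -32*-21)=-276, (-32*1 - 5*-11)=23, (5*-21 - -36*1)=-69; twice the area = |-322| = 322; area = 161; answer 161

161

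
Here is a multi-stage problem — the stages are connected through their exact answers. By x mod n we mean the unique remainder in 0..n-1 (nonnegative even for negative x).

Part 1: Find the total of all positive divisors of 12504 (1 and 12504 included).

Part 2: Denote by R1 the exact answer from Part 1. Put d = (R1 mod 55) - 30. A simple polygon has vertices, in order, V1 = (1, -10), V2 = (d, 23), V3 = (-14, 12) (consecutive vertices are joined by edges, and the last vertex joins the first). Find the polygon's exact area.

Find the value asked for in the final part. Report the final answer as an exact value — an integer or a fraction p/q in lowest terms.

363/2

Part 1: 12504 = 2^3 * 3 * 521; sigma = (1 + 2 + 4 + 8) * (1 + 3) * (1 + 521) = 15 * 4 * 522 = 31320; answer 31320
Part 2: R1 = 31320; d = -5; cross terms: (1*23 - -5*-10)=-27, (-5*12 - -14*23)=262, (-14*-10 - 1*12)=128; twice the area = |363| = 363; area = 363/2; answer 363/2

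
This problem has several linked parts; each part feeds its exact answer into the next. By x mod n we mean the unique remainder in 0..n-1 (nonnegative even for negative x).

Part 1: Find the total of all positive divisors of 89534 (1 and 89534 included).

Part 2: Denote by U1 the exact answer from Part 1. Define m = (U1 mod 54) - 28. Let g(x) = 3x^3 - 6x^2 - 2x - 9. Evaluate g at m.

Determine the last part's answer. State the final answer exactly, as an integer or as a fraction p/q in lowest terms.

Part 1: 89534 = 2 * 89 * 503; sigma = (1 + 2) * (1 + 89) * (1 + 503) = 3 * 90 * 504 = 136080; answer 136080
Part 2: U1 = 136080; m = -28; 3*(-28)^3 - 6*(-28)^2 - 2*(-28)^1 - 9 = (-65856) + (-4704) + (56) + (-9) = -70513; answer -70513

-70513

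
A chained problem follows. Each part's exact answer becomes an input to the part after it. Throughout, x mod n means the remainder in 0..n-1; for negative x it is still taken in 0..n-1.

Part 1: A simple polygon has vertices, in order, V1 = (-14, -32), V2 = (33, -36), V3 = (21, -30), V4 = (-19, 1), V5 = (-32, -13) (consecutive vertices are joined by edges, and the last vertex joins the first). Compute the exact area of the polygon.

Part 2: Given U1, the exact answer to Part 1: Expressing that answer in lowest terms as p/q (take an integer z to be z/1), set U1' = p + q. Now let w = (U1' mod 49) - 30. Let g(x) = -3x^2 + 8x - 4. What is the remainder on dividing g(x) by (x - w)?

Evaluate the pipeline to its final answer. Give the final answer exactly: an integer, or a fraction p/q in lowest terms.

-455

Part 1: cross terms: (-14*-36 - 33*-32)=1560, (33*-30 - 21*-36)=-234, (21*1 - -19*-30)=-549, (-19*-13 - -32*1)=279, (-32*-32 - -14*-13)=842; twice the area = |1898| = 1898; area = 949; answer 949
Part 2: U1 = 949; threaded value p + q = 950; w = -11; remainder = value at the root: -3*(-11)^2 + 8*(-11)^1 - 4 = (-363) + (-88) + (-4) = -455; answer -455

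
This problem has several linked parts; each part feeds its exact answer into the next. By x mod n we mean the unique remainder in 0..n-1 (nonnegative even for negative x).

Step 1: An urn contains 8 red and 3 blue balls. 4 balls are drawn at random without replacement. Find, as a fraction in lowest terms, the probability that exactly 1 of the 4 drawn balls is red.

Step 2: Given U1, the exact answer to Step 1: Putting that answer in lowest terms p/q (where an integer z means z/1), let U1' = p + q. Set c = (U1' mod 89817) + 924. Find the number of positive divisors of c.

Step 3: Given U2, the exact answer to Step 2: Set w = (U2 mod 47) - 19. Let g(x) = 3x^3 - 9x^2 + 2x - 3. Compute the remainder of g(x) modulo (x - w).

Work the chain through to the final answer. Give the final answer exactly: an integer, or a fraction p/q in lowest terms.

-17377

Step 1: total draws C(11,4) = 330; favorable C(8,1)*C(3,3) = 8; P = 4/165; answer 4/165
Step 2: U1 = 4/165; threaded value p + q = 169; c = 1093; 1093 is prime, so its only divisors are 1 and 1093; count = 2; answer 2
Step 3: U2 = 2; w = -17; remainder = value at the root: 3*(-17)^3 - 9*(-17)^2 + 2*(-17)^1 - 3 = (-14739) + (-2601) + (-34) + (-3) = -17377; answer -17377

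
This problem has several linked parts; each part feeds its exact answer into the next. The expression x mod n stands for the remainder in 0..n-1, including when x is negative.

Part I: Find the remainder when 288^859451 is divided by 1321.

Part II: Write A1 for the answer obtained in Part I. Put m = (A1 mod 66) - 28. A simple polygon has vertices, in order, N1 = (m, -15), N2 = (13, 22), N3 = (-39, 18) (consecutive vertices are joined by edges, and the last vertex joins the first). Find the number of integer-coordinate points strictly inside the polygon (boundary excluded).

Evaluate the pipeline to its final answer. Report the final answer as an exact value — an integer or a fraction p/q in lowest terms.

Part I: squarings mod 1321: 288^1=288, 288^2=1042, 288^4=1223, 288^8=357, 288^16=633, 288^32=426, 288^64=499, 288^128=653, 288^256=1047, 288^512=1100, 288^1024=1285, 288^2048=1296, 288^4096=625, 288^8192=930, 288^16384=966, 288^32768=530, 288^65536=848, 288^131072=480, 288^262144=546, 288^524288=891; 288^859451 = 288^1 * 288^2 * 288^8 * 288^16 * 288^32 * 288^256 * 288^1024 * 288^2048 * 288^4096 * 288^65536 * 288^262144 * 288^524288 = 264 (mod 1321); answer 264
Part II: A1 = 264; m = -28; cross terms: (-28*22 - 13*-15)=-421, (13*18 - -39*22)=1092, (-39*-15 - -28*18)=1089; twice the area = |1760| = 1760; area = 880; boundary points = 1 + 4 + 11 = 16; strictly interior points = area - boundary/2 + 1 = 873; answer 873

873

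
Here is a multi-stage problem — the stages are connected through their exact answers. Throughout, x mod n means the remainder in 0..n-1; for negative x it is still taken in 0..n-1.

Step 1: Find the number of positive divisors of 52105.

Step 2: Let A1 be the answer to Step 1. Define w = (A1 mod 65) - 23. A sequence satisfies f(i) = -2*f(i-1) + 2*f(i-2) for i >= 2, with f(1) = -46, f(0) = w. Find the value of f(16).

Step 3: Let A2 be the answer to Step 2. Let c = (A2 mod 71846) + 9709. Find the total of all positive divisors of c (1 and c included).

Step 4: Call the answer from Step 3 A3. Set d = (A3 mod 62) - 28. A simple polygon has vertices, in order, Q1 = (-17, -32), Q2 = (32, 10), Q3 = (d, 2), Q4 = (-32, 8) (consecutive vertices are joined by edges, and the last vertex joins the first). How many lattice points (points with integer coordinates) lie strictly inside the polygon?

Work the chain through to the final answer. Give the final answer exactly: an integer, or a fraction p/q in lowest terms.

1085

Step 1: 52105 = 5 * 17 * 613; number of divisors = (1+1) * (1+1) * (1+1) = 8; answer 8
Step 2: A1 = 8; w = -15; f(2) = -2*(-46) + 2*(-15) = 62; iterating: f(2)=62, f(3)=-216, f(4)=556, f(5)=-1544, f(6)=4200, f(7)=-11488, f(8)=31376, f(9)=-85728, f(10)=234208, f(11)=-639872, f(12)=1748160, f(13)=-4776064, f(14)=13048448, f(15)=-35649024, f(16)=97394944; answer 97394944
Step 3: A2 = 97394944; c = 53323; 53323 is prime, so its only divisors are 1 and 53323; sigma = 1 + 53323 = 53324; answer 53324
Step 4: A3 = 53324; d = -24; cross terms: (-17*10 - 32*-32)=854, (32*2 - -24*10)=304, (-24*8 - -32*2)=-128, (-32*-32 - -17*8)=1160; twice the area = |2190| = 2190; area = 1095; boundary points = 7 + 8 + 2 + 5 = 22; strictly interior points = area - boundary/2 + 1 = 1085; answer 1085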